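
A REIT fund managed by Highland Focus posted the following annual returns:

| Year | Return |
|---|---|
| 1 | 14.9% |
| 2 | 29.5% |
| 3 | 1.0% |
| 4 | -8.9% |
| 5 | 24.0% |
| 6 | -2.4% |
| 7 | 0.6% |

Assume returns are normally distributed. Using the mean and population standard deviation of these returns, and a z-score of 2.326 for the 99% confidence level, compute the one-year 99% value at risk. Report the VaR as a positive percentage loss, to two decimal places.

22.85

μ = (14.9 + 29.5 + 1 − 8.9 + 24 − 2.4 + 0.6) / 7 = 8.3857%
Σ(r − μ)² = (14.9 − 8.3857)² + (29.5 − 8.3857)² + … = 1262.3486
population σ = √(1262.3486 / 7) = √180.3355 = 13.4289%
VaR = −(μ − z·σ) = −(8.3857 − 2.326 × 13.4289) = −(-22.8499) = 22.8499%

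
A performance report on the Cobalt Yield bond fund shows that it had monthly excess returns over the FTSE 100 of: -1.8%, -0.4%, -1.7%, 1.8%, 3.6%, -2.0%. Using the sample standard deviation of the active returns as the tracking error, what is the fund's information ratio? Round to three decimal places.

r̄ = (-1.8 − 0.4 − 1.7 + 1.8 + 3.6 − 2) / 6 = -0.50 / 6 = -0.0833%
Σ(r − r̄)² = 26.4483; sample σ = √(26.4483/5) = 2.2999%
IR = r̄ / tracking error = -0.0833 / 2.2999 = -0.0362

-0.036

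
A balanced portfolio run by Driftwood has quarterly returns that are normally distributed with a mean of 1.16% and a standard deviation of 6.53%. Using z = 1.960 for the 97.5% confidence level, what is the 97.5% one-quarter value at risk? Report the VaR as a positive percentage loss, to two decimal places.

11.64

VaR (as % loss) = −(μ − z·σ) = −(1.16% − 1.960 × 6.53%) = −(-11.6388%) = 11.6388%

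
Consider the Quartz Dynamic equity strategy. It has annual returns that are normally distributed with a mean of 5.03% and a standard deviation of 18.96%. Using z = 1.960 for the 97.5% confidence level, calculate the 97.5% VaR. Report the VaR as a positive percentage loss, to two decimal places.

32.13

VaR (as % loss) = −(μ − z·σ) = −(5.03% − 1.960 × 18.96%) = −(-32.1316%) = 32.1316%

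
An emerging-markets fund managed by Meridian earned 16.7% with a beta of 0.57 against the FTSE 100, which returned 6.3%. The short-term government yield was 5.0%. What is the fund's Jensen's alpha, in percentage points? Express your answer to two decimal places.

CAPM expected return = Rf + β(Rm − Rf) = 5.0% + 0.57 × (6.3% − 5.0%) = 5 + 0.57 × 1.30 = 5.7410%
Jensen's α = Rp − E[R] = 16.7% − 5.7410% = 10.9590

10.96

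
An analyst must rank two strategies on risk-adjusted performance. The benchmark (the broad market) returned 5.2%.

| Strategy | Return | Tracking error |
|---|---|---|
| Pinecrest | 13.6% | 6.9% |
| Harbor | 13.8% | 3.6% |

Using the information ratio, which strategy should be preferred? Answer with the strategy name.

Pinecrest: IR = (13.6% − 5.2%) / 6.9% = 1.217
Harbor: IR = (13.8% − 5.2%) / 3.6% = 2.389
Highest: Harbor (2.389).

Harbor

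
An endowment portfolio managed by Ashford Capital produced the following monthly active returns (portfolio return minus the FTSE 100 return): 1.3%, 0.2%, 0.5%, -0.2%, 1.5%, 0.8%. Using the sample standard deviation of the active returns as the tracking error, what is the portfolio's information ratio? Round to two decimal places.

r̄ = (1.3 + 0.2 + 0.5 − 0.2 + 1.5 + 0.8) / 6 = 0.6833%
Σ(r − r̄)² = (1.3 − 0.6833)² + (0.2 − 0.6833)² + (0.5 − 0.6833)² + … = 2.1083
σ = √[2.1083 / 5] = 0.6494%
IR = r̄ / tracking error = 0.6833 / 0.6494 = 1.0522

1.05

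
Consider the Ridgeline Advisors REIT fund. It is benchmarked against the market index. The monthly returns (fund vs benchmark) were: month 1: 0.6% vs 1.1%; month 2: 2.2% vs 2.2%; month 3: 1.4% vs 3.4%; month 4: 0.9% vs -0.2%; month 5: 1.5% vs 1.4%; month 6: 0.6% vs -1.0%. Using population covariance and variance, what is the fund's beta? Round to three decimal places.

0.260

r̄p = 1.2000%,  r̄m = 1.1500%
Cov = Σ(rp − r̄p)(rm − r̄m) / 6 = 0.5500
Var(rm) = Σ(rm − r̄m)² / 6 = 2.1125
β = Cov / Var = 0.5500 / 2.1125 = 0.2604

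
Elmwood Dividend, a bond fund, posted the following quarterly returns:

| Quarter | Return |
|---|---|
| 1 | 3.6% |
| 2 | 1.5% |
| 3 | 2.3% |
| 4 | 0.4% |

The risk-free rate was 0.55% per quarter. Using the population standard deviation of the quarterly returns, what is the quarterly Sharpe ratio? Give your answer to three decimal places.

1.199

Mean return r̄ = 7.80 / 4 = 1.9500%
Population σ = √[Σ(r − r̄)² / 4] = √[5.4500 / 4] = √1.3625 = 1.1673%
Sharpe = (r̄ − rf) / σ = (1.9500 − 0.55) / 1.1673 = 1.4000 / 1.1673 = 1.1993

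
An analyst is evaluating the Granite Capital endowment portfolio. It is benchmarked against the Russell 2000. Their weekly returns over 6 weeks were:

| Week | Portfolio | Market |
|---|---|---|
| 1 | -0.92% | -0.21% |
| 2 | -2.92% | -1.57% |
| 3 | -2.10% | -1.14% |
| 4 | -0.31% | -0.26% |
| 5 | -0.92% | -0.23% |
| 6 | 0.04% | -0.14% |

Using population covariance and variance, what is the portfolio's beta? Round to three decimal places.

r̄p = -1.1883%,  r̄m = -0.5917%
Cov = Σ(rp − r̄p)(rm − r̄m) / 6 = 0.5399
Var(rm) = Σ(rm − r̄m)² / 6 = 0.3080
β = Cov / Var = 0.5399 / 0.3080 = 1.7529

1.753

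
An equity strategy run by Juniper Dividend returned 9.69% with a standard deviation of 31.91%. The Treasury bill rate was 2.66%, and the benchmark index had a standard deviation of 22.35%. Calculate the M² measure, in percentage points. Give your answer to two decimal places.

7.58

Sharpe = (Rp − Rf) / σp = (9.69% − 2.66%) / 31.91% = 0.2203
M² = Rf + Sharpe × σm = 2.66% + 0.2203 × 22.35% = 7.5837%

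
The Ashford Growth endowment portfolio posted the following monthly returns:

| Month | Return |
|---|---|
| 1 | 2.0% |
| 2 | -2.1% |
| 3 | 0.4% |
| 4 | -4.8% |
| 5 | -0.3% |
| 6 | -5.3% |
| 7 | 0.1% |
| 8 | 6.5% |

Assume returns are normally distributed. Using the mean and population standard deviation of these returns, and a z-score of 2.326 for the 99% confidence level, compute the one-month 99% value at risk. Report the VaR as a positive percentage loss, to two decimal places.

8.68

r̄ = (2 − 2.1 + 0.4 − 4.8 − 0.3 − 5.3 + 0.1 + 6.5) / 8 = -0.4375%
Σ(r − r̄)² = (2 − (-0.4375))² + (-2.1 − (-0.4375))² + (0.4 − (-0.4375))² + … = 100.5188
σ = √[100.5188 / 8] = 3.5447%
VaR = −(r̄ − z·σ) = −(-0.4375 − 2.326 × 3.5447) = −(-8.6825) = 8.6825%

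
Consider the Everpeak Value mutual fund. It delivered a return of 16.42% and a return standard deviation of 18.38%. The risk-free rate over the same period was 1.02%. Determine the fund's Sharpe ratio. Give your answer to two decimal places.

0.84

Sharpe = (Rp − Rf) / σp = (16.42% − 1.02%) / 18.38% = 15.40% / 18.38% = 0.8379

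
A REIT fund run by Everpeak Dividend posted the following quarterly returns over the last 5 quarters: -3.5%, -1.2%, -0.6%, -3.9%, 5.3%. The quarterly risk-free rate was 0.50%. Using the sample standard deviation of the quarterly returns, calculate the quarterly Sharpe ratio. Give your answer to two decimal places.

-0.35

r̄ = (-3.5 − 1.2 − 0.6 − 3.9 + 5.3) / 5 = -3.90 / 5 = -0.7800%
Sample σ = √[Σ(r − r̄)² / 4] = √[54.3080 / 4] = √13.5770 = 3.6847%
Sharpe = (r̄ − rf) / σ = (-0.7800 − 0.5) / 3.6847 = -1.2800 / 3.6847 = -0.3474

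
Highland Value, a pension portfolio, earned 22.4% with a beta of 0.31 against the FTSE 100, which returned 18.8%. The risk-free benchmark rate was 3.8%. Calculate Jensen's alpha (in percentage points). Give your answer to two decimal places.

CAPM expected return = Rf + β(Rm − Rf) = 3.8% + 0.31 × (18.8% − 3.8%) = 3.8 + 0.31 × 15.00 = 8.4500%
Jensen's α = Rp − E[R] = 22.4% − 8.4500% = 13.9500

13.95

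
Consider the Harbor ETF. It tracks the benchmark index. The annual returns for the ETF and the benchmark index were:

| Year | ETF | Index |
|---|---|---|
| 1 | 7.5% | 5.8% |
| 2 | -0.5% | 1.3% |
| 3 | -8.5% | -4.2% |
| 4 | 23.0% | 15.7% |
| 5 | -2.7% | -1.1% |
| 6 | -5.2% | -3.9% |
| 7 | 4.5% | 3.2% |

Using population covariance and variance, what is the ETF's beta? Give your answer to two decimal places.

1.52

r̄p = 2.5857%,  r̄m = 2.4000%
Cov = Σ(rp − r̄p)(rm − r̄m) / 7 = 61.9800
Var(rm) = Σ(rm − r̄m)² / 7 = 40.8286
β = Cov / Var = 61.9800 / 40.8286 = 1.5181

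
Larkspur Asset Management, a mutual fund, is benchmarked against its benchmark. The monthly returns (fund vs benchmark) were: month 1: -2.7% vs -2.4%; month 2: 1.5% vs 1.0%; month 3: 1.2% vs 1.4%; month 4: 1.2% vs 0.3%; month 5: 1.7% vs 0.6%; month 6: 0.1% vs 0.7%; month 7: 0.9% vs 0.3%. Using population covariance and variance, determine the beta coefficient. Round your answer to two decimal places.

1.12

r̄p = 0.5571%,  r̄m = 0.2714%
Cov = Σ(rp − r̄p)(rm − r̄m) / 7 = 1.4745
Var(rm) = Σ(rm − r̄m)² / 7 = 1.3192
β = Cov / Var = 1.4745 / 1.3192 = 1.1177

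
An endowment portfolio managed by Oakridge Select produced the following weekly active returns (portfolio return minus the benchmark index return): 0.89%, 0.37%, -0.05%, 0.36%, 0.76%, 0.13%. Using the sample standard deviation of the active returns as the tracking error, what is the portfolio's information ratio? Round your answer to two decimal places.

1.14

r̄ = (0.89 + 0.37 − 0.05 + 0.36 + 0.76 + 0.13) / 6 = 0.4100%
Σ(r − r̄)² = 0.6470; sample σ = √(0.6470/5) = 0.3597%
IR = r̄ / tracking error = 0.4100 / 0.3597 = 1.1398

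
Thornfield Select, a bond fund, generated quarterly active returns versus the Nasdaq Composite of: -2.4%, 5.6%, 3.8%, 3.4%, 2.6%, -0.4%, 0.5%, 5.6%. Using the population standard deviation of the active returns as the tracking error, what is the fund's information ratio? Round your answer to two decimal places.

0.87

r̄ = (-2.4 + 5.6 + 3.8 + 3.4 + 2.6 − 0.4 + 0.5 + 5.6) / 8 = 2.3375%
Σ(r − r̄)² = 57.9388; population σ = √(57.9388/8) = 2.6912%
IR = r̄ / tracking error = 2.3375 / 2.6912 = 0.8686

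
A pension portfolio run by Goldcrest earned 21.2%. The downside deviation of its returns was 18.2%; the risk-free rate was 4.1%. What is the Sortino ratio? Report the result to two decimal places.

Sortino = (Rp − Rf) / σd = (21.2% − 4.1%) / 18.2% = 17.10% / 18.2% = 0.9396

0.94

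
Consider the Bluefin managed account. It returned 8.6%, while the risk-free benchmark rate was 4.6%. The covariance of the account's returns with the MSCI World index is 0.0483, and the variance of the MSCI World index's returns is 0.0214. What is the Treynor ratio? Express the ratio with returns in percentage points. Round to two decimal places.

β = Cov / Var = 0.0483 / 0.0214 = 2.2570
Treynor = (Rp − Rf) / β = (8.6% − 4.6%) / 2.2570 = 4.00 / 2.2570 = 1.7723

1.77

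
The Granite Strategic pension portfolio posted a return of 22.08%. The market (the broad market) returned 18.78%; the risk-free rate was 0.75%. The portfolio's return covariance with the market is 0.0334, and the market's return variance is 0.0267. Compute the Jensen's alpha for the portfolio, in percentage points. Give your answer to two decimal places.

β = Cov / Var = 0.0334 / 0.0267 = 1.2509
E[R] = Rf + β(Rm − Rf) = 0.75% + 1.2509 × (18.78% − 0.75%) = 23.3037%
α = Rp − E[R] = 22.08% − 23.3037% = -1.2237

-1.22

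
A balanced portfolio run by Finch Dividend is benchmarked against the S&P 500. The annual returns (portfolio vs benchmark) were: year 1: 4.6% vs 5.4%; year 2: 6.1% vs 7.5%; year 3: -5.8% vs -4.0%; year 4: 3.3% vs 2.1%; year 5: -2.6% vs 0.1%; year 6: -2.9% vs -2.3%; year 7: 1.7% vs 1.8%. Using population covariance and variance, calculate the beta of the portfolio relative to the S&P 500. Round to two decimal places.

1.05

r̄p = 0.6286%,  r̄m = 1.5143%
Cov = Σ(rp − r̄p)(rm − r̄m) / 7 = 14.7896
Var(rm) = Σ(rm − r̄m)² / 7 = 14.0441
β = Cov / Var = 14.7896 / 14.0441 = 1.0531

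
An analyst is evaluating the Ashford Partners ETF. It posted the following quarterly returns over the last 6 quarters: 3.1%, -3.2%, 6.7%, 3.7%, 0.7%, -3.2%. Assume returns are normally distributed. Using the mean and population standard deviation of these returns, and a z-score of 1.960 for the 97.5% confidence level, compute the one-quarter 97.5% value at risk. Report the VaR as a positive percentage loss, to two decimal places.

r̄ = (3.1 − 3.2 + 6.7 + 3.7 + 0.7 − 3.2) / 6 = 1.3000%
Σ(r − r̄)² = (3.1 − 1.3000)² + (-3.2 − 1.3000)² + (6.7 − 1.3000)² + … = 79.0200
σ = √[79.0200 / 6] = 3.6290%
VaR = −(r̄ − z·σ) = −(1.3000 − 1.960 × 3.6290) = −(-5.8128) = 5.8128%

5.81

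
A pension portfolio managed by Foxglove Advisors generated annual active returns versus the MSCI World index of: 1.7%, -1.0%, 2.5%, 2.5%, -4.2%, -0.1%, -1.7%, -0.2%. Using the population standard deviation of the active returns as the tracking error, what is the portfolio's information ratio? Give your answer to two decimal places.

Mean return r̄ = -0.50 / 8 = -0.0625%
Population σ = √[Σ(r − r̄)² / 8] = √[36.9388 / 8] = √4.6174 = 2.1488%
IR = r̄ / tracking error = -0.0625 / 2.1488 = -0.0291

-0.03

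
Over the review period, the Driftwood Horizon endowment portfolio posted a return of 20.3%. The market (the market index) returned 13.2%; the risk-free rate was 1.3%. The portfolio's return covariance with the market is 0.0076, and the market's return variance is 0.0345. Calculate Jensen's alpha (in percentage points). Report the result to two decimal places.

16.38

β = Cov / Var = 0.0076 / 0.0345 = 0.2203
E[R] = Rf + β(Rm − Rf) = 1.3% + 0.2203 × (13.2% − 1.3%) = 3.9216%
α = Rp − E[R] = 20.3% − 3.9216% = 16.3784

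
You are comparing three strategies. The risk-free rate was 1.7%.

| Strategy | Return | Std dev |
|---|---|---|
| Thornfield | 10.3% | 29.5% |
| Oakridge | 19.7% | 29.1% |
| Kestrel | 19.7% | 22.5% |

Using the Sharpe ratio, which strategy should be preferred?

Kestrel

Thornfield: Sharpe ratio = (10.3% − 1.7%) / 29.5% = 0.292
Oakridge: Sharpe ratio = (19.7% − 1.7%) / 29.1% = 0.619
Kestrel: Sharpe ratio = (19.7% − 1.7%) / 22.5% = 0.800
Highest: Kestrel (0.800).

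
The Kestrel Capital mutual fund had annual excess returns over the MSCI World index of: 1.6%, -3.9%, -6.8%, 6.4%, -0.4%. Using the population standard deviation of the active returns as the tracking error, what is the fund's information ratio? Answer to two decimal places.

-0.14

μ = (1.6 − 3.9 − 6.8 + 6.4 − 0.4) / 5 = -0.6200%
Σ(r − μ)² = (1.6 − (-0.6200))² + (-3.9 − (-0.6200))² + (-6.8 − (-0.6200))² + … = 103.2080
σ = √[103.2080 / 5] = 4.5433%
IR = μ / tracking error = -0.6200 / 4.5433 = -0.1365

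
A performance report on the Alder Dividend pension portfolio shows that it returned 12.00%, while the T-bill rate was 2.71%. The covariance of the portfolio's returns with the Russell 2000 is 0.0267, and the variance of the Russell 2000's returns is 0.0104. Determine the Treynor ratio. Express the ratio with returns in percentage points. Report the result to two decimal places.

β = Cov / Var = 0.0267 / 0.0104 = 2.5673
Treynor = (Rp − Rf) / β = (12.00% − 2.71%) / 2.5673 = 9.29 / 2.5673 = 3.6186

3.62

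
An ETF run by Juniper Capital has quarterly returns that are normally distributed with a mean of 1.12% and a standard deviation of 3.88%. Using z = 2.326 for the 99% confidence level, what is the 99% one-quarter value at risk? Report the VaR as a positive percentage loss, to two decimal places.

VaR (as % loss) = −(μ − z·σ) = −(1.12% − 2.326 × 3.88%) = −(-7.90488%) = 7.90488%

7.90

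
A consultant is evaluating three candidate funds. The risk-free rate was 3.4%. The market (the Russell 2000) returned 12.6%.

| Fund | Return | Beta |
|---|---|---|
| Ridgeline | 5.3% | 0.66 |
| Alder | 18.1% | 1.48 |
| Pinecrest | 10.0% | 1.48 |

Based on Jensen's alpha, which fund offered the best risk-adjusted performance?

Alder

Ridgeline: α = 5.3% − [3.4% + 0.66 × (12.6% − 3.4%)] = -4.172
Alder: α = 18.1% − [3.4% + 1.48 × (12.6% − 3.4%)] = 1.084
Pinecrest: α = 10.0% − [3.4% + 1.48 × (12.6% − 3.4%)] = -7.016
Highest: Alder (1.084).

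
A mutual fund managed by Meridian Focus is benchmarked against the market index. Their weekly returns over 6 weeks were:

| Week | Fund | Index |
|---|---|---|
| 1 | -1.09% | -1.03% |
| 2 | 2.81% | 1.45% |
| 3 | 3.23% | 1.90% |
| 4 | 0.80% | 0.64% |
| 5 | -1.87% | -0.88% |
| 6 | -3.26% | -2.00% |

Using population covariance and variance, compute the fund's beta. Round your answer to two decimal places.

r̄p = 0.1033%,  r̄m = 0.0133%
Cov = Σ(rp − r̄p)(rm − r̄m) / 6 = 3.3339
Var(rm) = Σ(rm − r̄m)² / 6 = 1.9927
β = Cov / Var = 3.3339 / 1.9927 = 1.6731

1.67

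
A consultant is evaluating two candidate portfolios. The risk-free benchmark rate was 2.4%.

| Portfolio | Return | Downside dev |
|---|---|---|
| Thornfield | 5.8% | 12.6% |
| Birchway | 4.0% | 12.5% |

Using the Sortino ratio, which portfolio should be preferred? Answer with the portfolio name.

Thornfield

Thornfield: Sortino ratio = (5.8% − 2.4%) / 12.6% = 0.270
Birchway: Sortino ratio = (4.0% − 2.4%) / 12.5% = 0.128
Highest: Thornfield (0.270).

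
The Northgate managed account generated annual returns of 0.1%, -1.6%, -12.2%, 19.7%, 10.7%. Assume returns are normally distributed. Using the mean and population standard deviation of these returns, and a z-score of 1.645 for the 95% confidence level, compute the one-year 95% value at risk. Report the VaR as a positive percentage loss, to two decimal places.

14.65

μ = (0.1 − 1.6 − 12.2 + 19.7 + 10.7) / 5 = 3.3400%
Σ(r − μ)² = (0.1 − 3.3400)² + (-1.6 − 3.3400)² + … = 598.2120
σ = √[598.2120 / 5] = 10.9381%
VaR = −(μ − z·σ) = −(3.3400 − 1.645 × 10.9381) = −(-14.6532) = 14.6532%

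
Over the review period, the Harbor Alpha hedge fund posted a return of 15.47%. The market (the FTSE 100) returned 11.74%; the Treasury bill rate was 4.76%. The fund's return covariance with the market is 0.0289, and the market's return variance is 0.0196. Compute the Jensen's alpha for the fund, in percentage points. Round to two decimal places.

0.42

β = Cov / Var = 0.0289 / 0.0196 = 1.4745
E[R] = Rf + β(Rm − Rf) = 4.76% + 1.4745 × (11.74% − 4.76%) = 15.0520%
α = Rp − E[R] = 15.47% − 15.0520% = 0.4180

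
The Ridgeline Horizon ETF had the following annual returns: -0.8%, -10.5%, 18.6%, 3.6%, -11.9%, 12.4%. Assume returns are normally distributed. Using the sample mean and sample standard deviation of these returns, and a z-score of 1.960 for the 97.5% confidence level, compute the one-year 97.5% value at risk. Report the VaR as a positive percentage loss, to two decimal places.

22.00

r̄ = (-0.8 − 10.5 + 18.6 + 3.6 − 11.9 + 12.4) / 6 = 1.9000%
Sample σ = √[Σ(r − r̄)² / 5] = √[743.5200 / 5] = √148.7040 = 12.1944%
VaR = −(r̄ − z·σ) = −(1.9000 − 1.960 × 12.1944) = −(-22.0010) = 22.0010%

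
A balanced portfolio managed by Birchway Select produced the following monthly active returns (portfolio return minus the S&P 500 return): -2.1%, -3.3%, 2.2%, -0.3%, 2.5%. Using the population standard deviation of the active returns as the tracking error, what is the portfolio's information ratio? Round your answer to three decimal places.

r̄ = (-2.1 − 3.3 + 2.2 − 0.3 + 2.5) / 5 = -1.00 / 5 = -0.2000%
Σ(r − r̄)² = (-2.1 − (-0.2000))² + (-3.3 − (-0.2000))² + … = 26.2800
population σ = √(26.2800 / 5) = √5.2560 = 2.2926%
IR = r̄ / tracking error = -0.2000 / 2.2926 = -0.0872

-0.087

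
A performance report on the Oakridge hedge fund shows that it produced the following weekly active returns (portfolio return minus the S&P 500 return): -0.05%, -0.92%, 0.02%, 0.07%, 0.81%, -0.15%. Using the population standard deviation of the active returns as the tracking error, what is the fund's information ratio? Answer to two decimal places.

-0.07

μ = (-0.05 − 0.92 + 0.02 + 0.07 + 0.81 − 0.15) / 6 = -0.0367%
Population σ = √[Σ(r − μ)² / 6] = √[1.5247 / 6] = √0.2541 = 0.5041%
IR = μ / tracking error = -0.0367 / 0.5041 = -0.0728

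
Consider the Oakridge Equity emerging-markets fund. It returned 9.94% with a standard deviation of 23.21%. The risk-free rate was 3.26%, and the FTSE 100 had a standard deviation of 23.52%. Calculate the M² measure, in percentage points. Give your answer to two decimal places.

10.03

Sharpe = (Rp − Rf) / σp = (9.94% − 3.26%) / 23.21% = 0.2878
M² = Rf + Sharpe × σm = 3.26% + 0.2878 × 23.52% = 10.0291%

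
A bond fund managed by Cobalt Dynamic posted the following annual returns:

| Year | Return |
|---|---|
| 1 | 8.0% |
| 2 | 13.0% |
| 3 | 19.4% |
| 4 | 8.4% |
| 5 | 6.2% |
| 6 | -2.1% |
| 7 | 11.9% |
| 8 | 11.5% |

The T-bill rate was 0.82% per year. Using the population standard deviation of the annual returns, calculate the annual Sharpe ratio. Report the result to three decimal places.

1.504

Mean return r̄ = 76.30 / 8 = 9.5375%
Σ(r − r̄)² = 268.9188; population σ = √(268.9188/8) = 5.7978%
Sharpe = (r̄ − rf) / σ = (9.5375 − 0.82) / 5.7978 = 8.7175 / 5.7978 = 1.5036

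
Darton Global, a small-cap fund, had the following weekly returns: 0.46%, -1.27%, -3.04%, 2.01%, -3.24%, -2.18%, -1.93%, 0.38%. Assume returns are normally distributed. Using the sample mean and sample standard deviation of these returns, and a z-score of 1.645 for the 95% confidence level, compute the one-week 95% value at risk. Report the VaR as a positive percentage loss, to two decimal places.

r̄ = (0.46 − 1.27 − 3.04 + 2.01 − 3.24 − 2.18 − 1.93 + 0.38) / 8 = -8.810 / 8 = -1.1013%
Sample std dev = √[24.5235 / 7] = 1.8717%
VaR = −(r̄ − z·σ) = −(-1.1013 − 1.645 × 1.8717) = −(-4.1802) = 4.1802%

4.18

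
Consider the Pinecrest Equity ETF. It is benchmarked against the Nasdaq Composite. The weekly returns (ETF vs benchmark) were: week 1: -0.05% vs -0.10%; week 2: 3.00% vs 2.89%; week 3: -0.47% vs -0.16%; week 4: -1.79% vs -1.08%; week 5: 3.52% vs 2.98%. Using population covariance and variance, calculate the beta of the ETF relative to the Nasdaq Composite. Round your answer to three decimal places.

r̄p = 0.8420%,  r̄m = 0.9060%
Cov = Σ(rp − r̄p)(rm − r̄m) / 5 = 3.4717
Var(rm) = Σ(rm − r̄m)² / 5 = 2.8661
β = Cov / Var = 3.4717 / 2.8661 = 1.2113

1.211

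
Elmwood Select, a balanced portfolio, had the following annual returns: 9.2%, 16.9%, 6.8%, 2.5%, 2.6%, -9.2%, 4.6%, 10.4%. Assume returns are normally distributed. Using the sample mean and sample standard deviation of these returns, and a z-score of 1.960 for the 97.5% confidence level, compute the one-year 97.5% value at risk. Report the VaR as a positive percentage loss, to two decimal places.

9.41

Mean return r̄ = 43.80 / 8 = 5.4750%
Σ(r − r̄)² = (9.2 − 5.4750)² + (16.9 − 5.4750)² + … = 403.6550
sample σ = √(403.6550 / 7) = √57.6650 = 7.5937%
VaR = −(r̄ − z·σ) = −(5.4750 − 1.960 × 7.5937) = −(-9.4087) = 9.4087%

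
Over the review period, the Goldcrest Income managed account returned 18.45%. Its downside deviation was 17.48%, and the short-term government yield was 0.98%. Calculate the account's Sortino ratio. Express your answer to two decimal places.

1.00

Sortino = (Rp − Rf) / σd = (18.45% − 0.98%) / 17.48% = 17.47% / 17.48% = 0.9994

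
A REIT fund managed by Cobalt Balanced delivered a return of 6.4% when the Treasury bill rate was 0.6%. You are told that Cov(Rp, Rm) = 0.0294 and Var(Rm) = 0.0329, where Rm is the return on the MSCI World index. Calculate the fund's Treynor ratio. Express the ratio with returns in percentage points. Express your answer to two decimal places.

β = Cov / Var = 0.0294 / 0.0329 = 0.8936
Treynor = (Rp − Rf) / β = (6.4% − 0.6%) / 0.8936 = 5.80 / 0.8936 = 6.4906

6.49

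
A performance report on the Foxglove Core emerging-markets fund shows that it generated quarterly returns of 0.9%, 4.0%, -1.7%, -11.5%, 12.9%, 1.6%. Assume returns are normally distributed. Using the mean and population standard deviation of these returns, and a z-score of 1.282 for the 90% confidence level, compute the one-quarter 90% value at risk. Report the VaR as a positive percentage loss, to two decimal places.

8.25

Mean return r̄ = 6.20 / 6 = 1.0333%
Population σ = √[Σ(r − r̄)² / 6] = √[314.5133 / 6] = √52.4189 = 7.2401%
VaR = −(r̄ − z·σ) = −(1.0333 − 1.282 × 7.2401) = −(-8.2485) = 8.2485%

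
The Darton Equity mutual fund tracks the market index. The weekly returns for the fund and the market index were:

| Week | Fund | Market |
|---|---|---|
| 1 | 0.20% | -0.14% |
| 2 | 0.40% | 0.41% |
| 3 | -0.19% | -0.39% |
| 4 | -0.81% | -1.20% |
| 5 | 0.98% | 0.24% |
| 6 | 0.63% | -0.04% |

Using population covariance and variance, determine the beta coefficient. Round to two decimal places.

0.99

r̄p = 0.2017%,  r̄m = -0.1867%
Cov = Σ(rp − r̄p)(rm − r̄m) / 6 = 0.2697
Var(rm) = Σ(rm − r̄m)² / 6 = 0.2717
β = Cov / Var = 0.2697 / 0.2717 = 0.9926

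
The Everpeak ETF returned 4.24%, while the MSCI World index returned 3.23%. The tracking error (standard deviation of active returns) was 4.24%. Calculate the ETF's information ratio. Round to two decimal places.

IR = (Rp − Rb) / TE = (4.24% − 3.23%) / 4.24% = 1.01% / 4.24% = 0.2382

0.24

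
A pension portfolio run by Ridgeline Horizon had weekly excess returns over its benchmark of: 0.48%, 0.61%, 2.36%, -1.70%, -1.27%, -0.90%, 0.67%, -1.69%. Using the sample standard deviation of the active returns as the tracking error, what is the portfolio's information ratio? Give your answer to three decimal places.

-0.125

r̄ = (0.48 + 0.61 + 2.36 − 1.7 − 1.27 − 0.9 + 0.67 − 1.69) / 8 = -1.440 / 8 = -0.1800%
Sample std dev = √[14.5308 / 7] = 1.4408%
IR = r̄ / tracking error = -0.1800 / 1.4408 = -0.1249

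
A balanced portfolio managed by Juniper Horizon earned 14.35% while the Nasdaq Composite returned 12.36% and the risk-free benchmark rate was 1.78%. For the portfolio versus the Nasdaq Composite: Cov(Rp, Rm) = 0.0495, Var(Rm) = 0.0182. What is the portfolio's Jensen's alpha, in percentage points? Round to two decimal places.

-16.21

β = Cov / Var = 0.0495 / 0.0182 = 2.7198
E[R] = Rf + β(Rm − Rf) = 1.78% + 2.7198 × (12.36% − 1.78%) = 30.5555%
α = Rp − E[R] = 14.35% − 30.5555% = -16.2055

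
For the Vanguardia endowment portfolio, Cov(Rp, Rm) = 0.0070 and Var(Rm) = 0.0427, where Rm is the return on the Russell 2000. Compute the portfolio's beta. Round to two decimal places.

β = Cov(Rp, Rm) / Var(Rm) = 0.0070 / 0.0427 = 0.1639

0.16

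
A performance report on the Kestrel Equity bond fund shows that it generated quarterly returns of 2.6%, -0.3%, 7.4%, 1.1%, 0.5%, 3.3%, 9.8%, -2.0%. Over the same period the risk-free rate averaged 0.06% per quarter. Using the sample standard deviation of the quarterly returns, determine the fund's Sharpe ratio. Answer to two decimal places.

0.69

μ = (2.6 − 0.3 + 7.4 + 1.1 + 0.5 + 3.3 + 9.8 − 2) / 8 = 2.8000%
Σ(r − μ)² = 111.2800; sample σ = √(111.2800/7) = 3.9871%
Sharpe = (μ − rf) / σ = (2.8000 − 0.06) / 3.9871 = 2.7400 / 3.9871 = 0.6872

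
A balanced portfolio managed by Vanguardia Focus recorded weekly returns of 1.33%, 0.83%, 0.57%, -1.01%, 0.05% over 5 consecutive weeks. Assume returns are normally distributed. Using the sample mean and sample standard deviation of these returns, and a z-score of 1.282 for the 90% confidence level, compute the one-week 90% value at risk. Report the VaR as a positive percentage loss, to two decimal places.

r̄ = (1.33 + 0.83 + 0.57 − 1.01 + 0.05) / 5 = 1.770 / 5 = 0.3540%
Sample std dev = √[3.1787 / 4] = 0.8914%
VaR = −(r̄ − z·σ) = −(0.3540 − 1.282 × 0.8914) = −(-0.7888) = 0.7888%

0.79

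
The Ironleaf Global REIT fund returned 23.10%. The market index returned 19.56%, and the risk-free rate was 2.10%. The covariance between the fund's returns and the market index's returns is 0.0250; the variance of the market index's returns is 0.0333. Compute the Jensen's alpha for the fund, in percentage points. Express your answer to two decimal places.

7.89

β = Cov / Var = 0.0250 / 0.0333 = 0.7508
E[R] = Rf + β(Rm − Rf) = 2.10% + 0.7508 × (19.56% − 2.10%) = 15.2090%
α = Rp − E[R] = 23.10% − 15.2090% = 7.8910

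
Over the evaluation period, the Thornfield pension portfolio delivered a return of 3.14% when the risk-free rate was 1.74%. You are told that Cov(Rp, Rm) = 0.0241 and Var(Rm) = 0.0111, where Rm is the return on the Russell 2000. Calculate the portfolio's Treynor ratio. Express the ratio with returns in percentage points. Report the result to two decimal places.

0.64

β = Cov / Var = 0.0241 / 0.0111 = 2.1712
Treynor = (Rp − Rf) / β = (3.14% − 1.74%) / 2.1712 = 1.40 / 2.1712 = 0.6448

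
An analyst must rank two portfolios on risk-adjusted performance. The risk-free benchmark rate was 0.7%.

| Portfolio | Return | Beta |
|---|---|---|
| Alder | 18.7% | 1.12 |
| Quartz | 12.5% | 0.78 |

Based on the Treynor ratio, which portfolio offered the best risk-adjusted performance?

Alder

Alder: Treynor = (18.7% − 0.7%) / 1.12 = 16.071
Quartz: Treynor = (12.5% − 0.7%) / 0.78 = 15.128
Highest: Alder (16.071).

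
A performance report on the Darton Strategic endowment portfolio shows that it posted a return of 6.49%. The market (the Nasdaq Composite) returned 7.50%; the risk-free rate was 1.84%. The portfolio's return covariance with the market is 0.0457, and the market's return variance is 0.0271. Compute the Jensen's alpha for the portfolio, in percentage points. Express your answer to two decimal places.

β = Cov / Var = 0.0457 / 0.0271 = 1.6863
E[R] = Rf + β(Rm − Rf) = 1.84% + 1.6863 × (7.50% − 1.84%) = 11.3845%
α = Rp − E[R] = 6.49% − 11.3845% = -4.8945

-4.89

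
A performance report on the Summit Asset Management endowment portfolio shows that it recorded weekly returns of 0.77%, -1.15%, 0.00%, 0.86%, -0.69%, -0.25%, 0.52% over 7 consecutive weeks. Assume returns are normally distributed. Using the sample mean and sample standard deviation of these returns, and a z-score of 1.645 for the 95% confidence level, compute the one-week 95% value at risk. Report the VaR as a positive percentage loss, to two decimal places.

r̄ = (0.77 − 1.15 + 0 + 0.86 − 0.69 − 0.25 + 0.52) / 7 = 0.060 / 7 = 0.0086%
Sample σ = √[Σ(r − r̄)² / 6] = √[3.4635 / 6] = √0.5773 = 0.7598%
VaR = −(r̄ − z·σ) = −(0.0086 − 1.645 × 0.7598) = −(-1.2413) = 1.2413%

1.24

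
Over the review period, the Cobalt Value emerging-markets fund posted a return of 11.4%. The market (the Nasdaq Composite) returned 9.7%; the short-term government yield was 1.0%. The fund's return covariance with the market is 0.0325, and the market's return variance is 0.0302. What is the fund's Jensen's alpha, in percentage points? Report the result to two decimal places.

1.04

β = Cov / Var = 0.0325 / 0.0302 = 1.0762
E[R] = Rf + β(Rm − Rf) = 1.0% + 1.0762 × (9.7% − 1.0%) = 10.3629%
α = Rp − E[R] = 11.4% − 10.3629% = 1.0371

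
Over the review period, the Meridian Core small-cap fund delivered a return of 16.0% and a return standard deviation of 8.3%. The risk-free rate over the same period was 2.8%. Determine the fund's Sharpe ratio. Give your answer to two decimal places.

1.59

Sharpe = (Rp − Rf) / σp = (16.0% − 2.8%) / 8.3% = 13.20% / 8.3% = 1.5904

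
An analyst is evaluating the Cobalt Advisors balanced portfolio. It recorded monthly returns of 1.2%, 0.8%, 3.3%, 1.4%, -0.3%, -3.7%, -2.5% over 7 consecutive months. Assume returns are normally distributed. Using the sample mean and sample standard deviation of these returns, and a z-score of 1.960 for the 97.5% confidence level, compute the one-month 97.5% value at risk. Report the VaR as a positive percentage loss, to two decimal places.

4.70

r̄ = (1.2 + 0.8 + 3.3 + 1.4 − 0.3 − 3.7 − 2.5) / 7 = 0.20 / 7 = 0.0286%
Sample σ = √[Σ(r − r̄)² / 6] = √[34.9543 / 6] = √5.8257 = 2.4136%
VaR = −(r̄ − z·σ) = −(0.0286 − 1.960 × 2.4136) = −(-4.7021) = 4.7021%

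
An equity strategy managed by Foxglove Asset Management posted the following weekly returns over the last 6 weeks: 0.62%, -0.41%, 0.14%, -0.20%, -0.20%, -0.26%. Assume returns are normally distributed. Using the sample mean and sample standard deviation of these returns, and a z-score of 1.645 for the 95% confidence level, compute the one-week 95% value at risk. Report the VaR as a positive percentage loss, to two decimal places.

0.67

Mean return r̄ = -0.310 / 6 = -0.0517%
Σ(r − r̄)² = (0.62 − (-0.0517))² + (-0.41 − (-0.0517))² + … = 0.7037
σ = √[0.7037 / 5] = 0.3752%
VaR = −(r̄ − z·σ) = −(-0.0517 − 1.645 × 0.3752) = −(-0.6689) = 0.6689%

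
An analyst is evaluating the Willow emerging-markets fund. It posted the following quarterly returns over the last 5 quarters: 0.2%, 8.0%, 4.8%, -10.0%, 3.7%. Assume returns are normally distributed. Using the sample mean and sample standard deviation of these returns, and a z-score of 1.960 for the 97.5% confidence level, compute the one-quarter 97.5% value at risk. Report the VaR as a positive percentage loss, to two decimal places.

12.23

μ = (0.2 + 8 + 4.8 − 10 + 3.7) / 5 = 6.70 / 5 = 1.3400%
Σ(r − μ)² = (0.2 − 1.3400)² + (8 − 1.3400)² + … = 191.7920
sample σ = √(191.7920 / 4) = √47.9480 = 6.9244%
VaR = −(μ − z·σ) = −(1.3400 − 1.960 × 6.9244) = −(-12.2318) = 12.2318%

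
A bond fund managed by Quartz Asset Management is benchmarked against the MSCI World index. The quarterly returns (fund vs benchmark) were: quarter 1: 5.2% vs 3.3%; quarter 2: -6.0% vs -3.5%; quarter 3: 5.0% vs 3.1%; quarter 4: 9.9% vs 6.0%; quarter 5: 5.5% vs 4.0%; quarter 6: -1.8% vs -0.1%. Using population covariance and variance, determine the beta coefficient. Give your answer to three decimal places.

1.693

r̄p = 2.9667%,  r̄m = 2.1333%
Cov = Σ(rp − r̄p)(rm − r̄m) / 6 = 16.2111
Var(rm) = Σ(rm − r̄m)² / 6 = 9.5756
β = Cov / Var = 16.2111 / 9.5756 = 1.6930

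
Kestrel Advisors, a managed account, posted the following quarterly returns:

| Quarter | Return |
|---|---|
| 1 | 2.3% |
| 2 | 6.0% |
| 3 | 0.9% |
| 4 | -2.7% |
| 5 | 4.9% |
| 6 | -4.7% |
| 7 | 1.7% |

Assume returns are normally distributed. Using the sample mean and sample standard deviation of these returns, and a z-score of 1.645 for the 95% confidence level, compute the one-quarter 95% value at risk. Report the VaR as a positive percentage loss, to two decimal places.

5.11

μ = (2.3 + 6 + 0.9 − 2.7 + 4.9 − 4.7 + 1.7) / 7 = 1.2000%
Sample σ = √[Σ(r − μ)² / 6] = √[88.3000 / 6] = √14.7167 = 3.8362%
VaR = −(μ − z·σ) = −(1.2000 − 1.645 × 3.8362) = −(-5.1105) = 5.1105%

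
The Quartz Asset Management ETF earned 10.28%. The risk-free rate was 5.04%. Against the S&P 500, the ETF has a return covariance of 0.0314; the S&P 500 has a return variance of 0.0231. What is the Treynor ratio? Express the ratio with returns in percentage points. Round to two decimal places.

β = Cov / Var = 0.0314 / 0.0231 = 1.3593
Treynor = (Rp − Rf) / β = (10.28% − 5.04%) / 1.3593 = 5.24 / 1.3593 = 3.8549

3.85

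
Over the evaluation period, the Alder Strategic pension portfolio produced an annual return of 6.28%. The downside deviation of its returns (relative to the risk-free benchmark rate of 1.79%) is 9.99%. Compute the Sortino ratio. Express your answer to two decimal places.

0.45

Sortino = (Rp − Rf) / σd = (6.28% − 1.79%) / 9.99% = 4.49% / 9.99% = 0.4494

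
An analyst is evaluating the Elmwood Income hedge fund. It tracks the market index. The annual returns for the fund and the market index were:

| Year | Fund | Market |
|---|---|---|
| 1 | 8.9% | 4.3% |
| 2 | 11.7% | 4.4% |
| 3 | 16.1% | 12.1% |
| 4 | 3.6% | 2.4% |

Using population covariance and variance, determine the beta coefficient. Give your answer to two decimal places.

r̄p = 10.0750%,  r̄m = 5.8000%
Cov = Σ(rp − r̄p)(rm − r̄m) / 4 = 14.8650
Var(rm) = Σ(rm − r̄m)² / 4 = 13.8650
β = Cov / Var = 14.8650 / 13.8650 = 1.0721

1.07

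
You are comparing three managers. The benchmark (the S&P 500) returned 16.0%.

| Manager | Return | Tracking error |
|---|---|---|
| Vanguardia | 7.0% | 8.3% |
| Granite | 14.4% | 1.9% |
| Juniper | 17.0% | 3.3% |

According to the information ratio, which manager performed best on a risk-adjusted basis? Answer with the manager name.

Juniper

Vanguardia: IR = (7.0% − 16.0%) / 8.3% = -1.084
Granite: IR = (14.4% − 16.0%) / 1.9% = -0.842
Juniper: IR = (17.0% − 16.0%) / 3.3% = 0.303
Highest: Juniper (0.303).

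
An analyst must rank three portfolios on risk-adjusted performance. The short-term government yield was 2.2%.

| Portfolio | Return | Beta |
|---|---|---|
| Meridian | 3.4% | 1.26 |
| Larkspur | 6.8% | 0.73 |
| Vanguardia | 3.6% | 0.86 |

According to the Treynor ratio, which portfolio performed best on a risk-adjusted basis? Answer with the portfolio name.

Meridian: Treynor = (3.4% − 2.2%) / 1.26 = 0.952
Larkspur: Treynor = (6.8% − 2.2%) / 0.73 = 6.301
Vanguardia: Treynor = (3.6% − 2.2%) / 0.86 = 1.628
Highest: Larkspur (6.301).

Larkspur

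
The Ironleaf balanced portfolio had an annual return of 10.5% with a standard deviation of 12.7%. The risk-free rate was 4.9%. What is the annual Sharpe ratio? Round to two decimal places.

0.44

Sharpe = (Rp − Rf) / σp = (10.5% − 4.9%) / 12.7% = 5.60% / 12.7% = 0.4409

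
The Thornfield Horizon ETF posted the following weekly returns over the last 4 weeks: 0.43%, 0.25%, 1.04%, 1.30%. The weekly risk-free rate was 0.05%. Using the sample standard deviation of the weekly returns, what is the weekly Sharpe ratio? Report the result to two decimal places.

r̄ = (0.43 + 0.25 + 1.04 + 1.3) / 4 = 0.7550%
Σ(r − r̄)² = (0.43 − 0.7550)² + (0.25 − 0.7550)² + (1.04 − 0.7550)² + … = 0.7389
σ = √[0.7389 / 3] = 0.4963%
Sharpe = (r̄ − rf) / σ = (0.7550 − 0.05) / 0.4963 = 0.7050 / 0.4963 = 1.4205

1.42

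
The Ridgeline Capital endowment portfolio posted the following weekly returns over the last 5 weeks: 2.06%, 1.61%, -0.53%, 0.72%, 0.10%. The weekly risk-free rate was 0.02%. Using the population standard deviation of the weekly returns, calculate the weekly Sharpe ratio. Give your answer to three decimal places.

μ = (2.06 + 1.61 − 0.53 + 0.72 + 0.1) / 5 = 3.960 / 5 = 0.7920%
Population std dev = √[4.5087 / 5] = 0.9496%
Sharpe = (μ − rf) / σ = (0.7920 − 0.02) / 0.9496 = 0.7720 / 0.9496 = 0.8130

0.813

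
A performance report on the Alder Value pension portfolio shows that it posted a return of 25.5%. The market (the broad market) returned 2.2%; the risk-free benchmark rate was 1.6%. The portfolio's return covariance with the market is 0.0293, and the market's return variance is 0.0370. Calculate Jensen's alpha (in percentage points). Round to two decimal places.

β = Cov / Var = 0.0293 / 0.0370 = 0.7919
E[R] = Rf + β(Rm − Rf) = 1.6% + 0.7919 × (2.2% − 1.6%) = 2.0751%
α = Rp − E[R] = 25.5% − 2.0751% = 23.4249

23.42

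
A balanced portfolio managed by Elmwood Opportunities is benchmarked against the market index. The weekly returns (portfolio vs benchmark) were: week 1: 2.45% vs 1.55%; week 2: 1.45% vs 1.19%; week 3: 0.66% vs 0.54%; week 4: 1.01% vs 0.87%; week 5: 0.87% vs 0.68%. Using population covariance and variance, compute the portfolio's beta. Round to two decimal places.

r̄p = 1.2880%,  r̄m = 0.9660%
Cov = Σ(rp − r̄p)(rm − r̄m) / 5 = 0.2257
Var(rm) = Σ(rm − r̄m)² / 5 = 0.1327
β = Cov / Var = 0.2257 / 0.1327 = 1.7008

1.70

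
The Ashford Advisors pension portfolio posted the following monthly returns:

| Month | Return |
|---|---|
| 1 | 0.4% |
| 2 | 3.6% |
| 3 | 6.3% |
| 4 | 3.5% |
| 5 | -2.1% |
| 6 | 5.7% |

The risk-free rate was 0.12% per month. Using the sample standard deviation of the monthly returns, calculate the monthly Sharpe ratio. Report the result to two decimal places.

μ = (0.4 + 3.6 + 6.3 + 3.5 − 2.1 + 5.7) / 6 = 2.9000%
Σ(r − μ)² = (0.4 − 2.9000)² + (3.6 − 2.9000)² + (6.3 − 2.9000)² + … = 51.5000
σ = √[51.5000 / 5] = 3.2094%
Sharpe = (μ − rf) / σ = (2.9000 − 0.12) / 3.2094 = 2.7800 / 3.2094 = 0.8662

0.87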